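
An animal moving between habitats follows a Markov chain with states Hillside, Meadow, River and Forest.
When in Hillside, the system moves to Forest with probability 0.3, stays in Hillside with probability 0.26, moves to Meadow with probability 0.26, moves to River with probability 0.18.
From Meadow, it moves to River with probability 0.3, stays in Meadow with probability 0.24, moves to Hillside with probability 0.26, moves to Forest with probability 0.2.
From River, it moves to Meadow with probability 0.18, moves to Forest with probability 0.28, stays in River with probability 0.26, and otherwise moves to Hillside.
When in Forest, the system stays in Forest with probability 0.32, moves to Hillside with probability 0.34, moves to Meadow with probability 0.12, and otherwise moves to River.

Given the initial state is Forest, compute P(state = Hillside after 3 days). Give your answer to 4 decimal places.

Propagate the distribution vector 3 days from Forest.
After 0 days: (0.0000, 0.0000, 0.0000, 1.0000)
After 1 day: (0.3400, 0.1200, 0.2200, 0.3200)
After 2 days: (0.2900, 0.1952, 0.2248, 0.2900)
After 3 days: (0.2877, 0.1975, 0.2330, 0.2818)
P(in Hillside after 3 days) = 0.2877

0.2877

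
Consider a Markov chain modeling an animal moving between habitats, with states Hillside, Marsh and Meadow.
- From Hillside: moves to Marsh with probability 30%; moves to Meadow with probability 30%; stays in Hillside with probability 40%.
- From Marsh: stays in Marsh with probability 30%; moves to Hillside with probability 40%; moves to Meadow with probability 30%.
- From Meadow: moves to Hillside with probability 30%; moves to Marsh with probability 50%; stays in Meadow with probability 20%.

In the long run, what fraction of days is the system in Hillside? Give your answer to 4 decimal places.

Let the stationary distribution be π with π = πP and π_1 + π_2 + π_3 = 1.
π_1 = 0.4·π_1 + 0.4·π_2 + 0.3·π_3
π_2 = 0.3·π_1 + 0.3·π_2 + 0.5·π_3
Solving with the normalization constraint gives π = (0.3727, 0.3545, 0.2727).
So the stationary probability of Hillside is 0.3727.

0.3727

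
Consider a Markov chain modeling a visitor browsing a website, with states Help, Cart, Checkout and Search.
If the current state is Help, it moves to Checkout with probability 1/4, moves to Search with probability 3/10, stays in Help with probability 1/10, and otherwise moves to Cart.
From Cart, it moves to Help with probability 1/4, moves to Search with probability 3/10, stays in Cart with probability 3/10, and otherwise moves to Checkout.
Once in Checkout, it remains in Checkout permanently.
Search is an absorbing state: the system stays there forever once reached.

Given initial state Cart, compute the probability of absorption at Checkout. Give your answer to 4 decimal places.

Let h(s) be the probability of absorption at Checkout starting from transient state s. Then h(Checkout) = 1 and h(Search) = 0. By first-step analysis:
h(Help) = 0.1·h(Help) + 0.35·h(Cart) + 0.25·1 + 0.3·0
h(Cart) = 0.25·h(Help) + 0.3·h(Cart) + 0.15·1 + 0.3·0
Solving: h(Help) = 0.4194, h(Cart) = 0.3641.
Starting from Cart, the probability is 0.3641.

0.3641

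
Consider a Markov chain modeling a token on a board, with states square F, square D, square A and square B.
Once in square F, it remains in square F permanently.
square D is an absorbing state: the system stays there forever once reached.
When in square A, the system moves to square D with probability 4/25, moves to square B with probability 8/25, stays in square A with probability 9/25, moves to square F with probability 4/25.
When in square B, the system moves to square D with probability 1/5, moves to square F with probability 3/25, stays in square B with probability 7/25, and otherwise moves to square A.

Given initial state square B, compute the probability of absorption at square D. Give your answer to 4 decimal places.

Let h(s) be the probability of absorption at square D starting from transient state s. Then h(square D) = 1 and h(square F) = 0. By first-step analysis:
h(square A) = 0.16·0 + 0.16·1 + 0.36·h(square A) + 0.32·h(square B)
h(square B) = 0.12·0 + 0.2·1 + 0.4·h(square A) + 0.28·h(square B)
Solving: h(square A) = 0.5385, h(square B) = 0.5769.
Starting from square B, the probability is 0.5769.

0.5769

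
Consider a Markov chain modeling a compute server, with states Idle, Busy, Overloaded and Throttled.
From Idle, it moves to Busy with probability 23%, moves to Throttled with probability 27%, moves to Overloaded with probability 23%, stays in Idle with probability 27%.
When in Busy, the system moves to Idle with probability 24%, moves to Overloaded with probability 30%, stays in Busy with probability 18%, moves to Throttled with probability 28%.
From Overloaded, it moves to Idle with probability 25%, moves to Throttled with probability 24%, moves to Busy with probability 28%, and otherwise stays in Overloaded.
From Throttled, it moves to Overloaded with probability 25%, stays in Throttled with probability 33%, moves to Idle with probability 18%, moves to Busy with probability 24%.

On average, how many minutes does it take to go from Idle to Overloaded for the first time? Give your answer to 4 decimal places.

Let t(s) be the expected number of minutes to first reach Overloaded from state s, with t(Overloaded) = 0. Conditioning on the first minute:
t(Idle) = 1 + 0.27·t(Idle) + 0.23·t(Busy) + 0.27·t(Throttled)
t(Busy) = 1 + 0.24·t(Idle) + 0.18·t(Busy) + 0.28·t(Throttled)
t(Throttled) = 1 + 0.18·t(Idle) + 0.24·t(Busy) + 0.33·t(Throttled)
Solving: t(Idle) = 3.9790, t(Busy) = 3.7129, t(Throttled) = 3.8915.
Expected minutes from Idle to Overloaded: 3.9790.

3.9790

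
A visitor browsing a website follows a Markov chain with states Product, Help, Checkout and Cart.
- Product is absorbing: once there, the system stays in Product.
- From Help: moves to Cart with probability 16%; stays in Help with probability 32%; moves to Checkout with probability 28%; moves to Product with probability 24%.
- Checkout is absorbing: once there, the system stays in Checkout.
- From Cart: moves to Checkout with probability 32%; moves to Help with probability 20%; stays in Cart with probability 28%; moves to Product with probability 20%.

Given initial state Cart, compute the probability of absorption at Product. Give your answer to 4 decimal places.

0.4021

Let h(s) be the probability of absorption at Product starting from transient state s. Then h(Product) = 1 and h(Checkout) = 0. By first-step analysis:
h(Help) = 0.24·1 + 0.32·h(Help) + 0.28·0 + 0.16·h(Cart)
h(Cart) = 0.2·1 + 0.2·h(Help) + 0.32·0 + 0.28·h(Cart)
Solving: h(Help) = 0.4476, h(Cart) = 0.4021.
Starting from Cart, the probability is 0.4021.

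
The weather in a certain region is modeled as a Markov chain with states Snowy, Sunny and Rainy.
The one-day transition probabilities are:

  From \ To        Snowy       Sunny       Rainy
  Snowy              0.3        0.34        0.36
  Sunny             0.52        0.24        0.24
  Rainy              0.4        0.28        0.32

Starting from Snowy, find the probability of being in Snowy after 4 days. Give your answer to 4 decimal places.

0.3959

Propagate the distribution vector 4 days from Snowy.
After 0 days: (1.0000, 0.0000, 0.0000)
After 1 day: (0.3000, 0.3400, 0.3600)
After 2 days: (0.4108, 0.2844, 0.3048)
After 3 days: (0.3930, 0.2933, 0.3137)
After 4 days: (0.3959, 0.2919, 0.3123)
P(in Snowy after 4 days) = 0.3959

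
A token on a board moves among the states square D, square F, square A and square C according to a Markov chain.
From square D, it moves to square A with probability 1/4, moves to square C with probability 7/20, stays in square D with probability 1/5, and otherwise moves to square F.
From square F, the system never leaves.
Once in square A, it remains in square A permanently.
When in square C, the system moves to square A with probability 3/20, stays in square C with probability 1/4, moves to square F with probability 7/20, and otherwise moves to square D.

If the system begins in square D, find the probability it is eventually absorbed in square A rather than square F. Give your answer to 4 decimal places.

0.4683

Let h(s) be the probability of absorption at square A starting from transient state s. Then h(square A) = 1 and h(square F) = 0. By first-step analysis:
h(square D) = 0.2·h(square D) + 0.2·0 + 0.25·1 + 0.35·h(square C)
h(square C) = 0.25·h(square D) + 0.35·0 + 0.15·1 + 0.25·h(square C)
Solving: h(square D) = 0.4683, h(square C) = 0.3561.
Starting from square D, the probability is 0.4683.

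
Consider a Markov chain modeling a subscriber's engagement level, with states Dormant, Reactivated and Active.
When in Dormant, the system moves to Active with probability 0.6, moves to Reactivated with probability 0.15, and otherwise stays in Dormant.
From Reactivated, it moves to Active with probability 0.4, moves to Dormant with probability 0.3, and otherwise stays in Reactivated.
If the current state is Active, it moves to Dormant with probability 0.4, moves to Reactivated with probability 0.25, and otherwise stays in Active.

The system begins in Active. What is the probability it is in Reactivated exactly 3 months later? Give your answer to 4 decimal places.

0.2296

Propagate the distribution vector 3 months from Active.
After 0 months: (0.0000, 0.0000, 1.0000)
After 1 month: (0.4000, 0.2500, 0.3500)
After 2 months: (0.3150, 0.2225, 0.4625)
After 3 months: (0.3305, 0.2296, 0.4399)
P(in Reactivated after 3 months) = 0.2296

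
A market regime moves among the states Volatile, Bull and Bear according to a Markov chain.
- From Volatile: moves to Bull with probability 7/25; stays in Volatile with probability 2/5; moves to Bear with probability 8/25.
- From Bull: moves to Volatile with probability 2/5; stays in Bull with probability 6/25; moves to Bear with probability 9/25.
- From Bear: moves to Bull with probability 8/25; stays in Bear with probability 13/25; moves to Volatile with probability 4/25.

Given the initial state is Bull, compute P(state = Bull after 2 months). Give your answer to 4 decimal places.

0.2848

Sum over the intermediate state after 1 month:
P = P(Bull→Volatile)·P(Volatile→Bull) + P(Bull→Bull)·P(Bull→Bull) + P(Bull→Bear)·P(Bear→Bull)
  = 0.4×0.28 + 0.24×0.24 + 0.36×0.32
  = 0.1120 + 0.0576 + 0.1152 = 0.2848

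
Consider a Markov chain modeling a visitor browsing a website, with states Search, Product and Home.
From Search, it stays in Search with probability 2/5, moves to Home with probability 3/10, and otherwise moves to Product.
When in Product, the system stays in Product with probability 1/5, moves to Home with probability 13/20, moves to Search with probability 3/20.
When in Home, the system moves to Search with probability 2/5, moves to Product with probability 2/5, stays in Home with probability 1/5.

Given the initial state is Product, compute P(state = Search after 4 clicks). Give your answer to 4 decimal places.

Propagate the distribution vector 4 clicks from Product.
After 0 clicks: (0.0000, 1.0000, 0.0000)
After 1 click: (0.1500, 0.2000, 0.6500)
After 2 clicks: (0.3500, 0.3450, 0.3050)
After 3 clicks: (0.3138, 0.2960, 0.3903)
After 4 clicks: (0.3260, 0.3094, 0.3646)
P(in Search after 4 clicks) = 0.3260

0.3260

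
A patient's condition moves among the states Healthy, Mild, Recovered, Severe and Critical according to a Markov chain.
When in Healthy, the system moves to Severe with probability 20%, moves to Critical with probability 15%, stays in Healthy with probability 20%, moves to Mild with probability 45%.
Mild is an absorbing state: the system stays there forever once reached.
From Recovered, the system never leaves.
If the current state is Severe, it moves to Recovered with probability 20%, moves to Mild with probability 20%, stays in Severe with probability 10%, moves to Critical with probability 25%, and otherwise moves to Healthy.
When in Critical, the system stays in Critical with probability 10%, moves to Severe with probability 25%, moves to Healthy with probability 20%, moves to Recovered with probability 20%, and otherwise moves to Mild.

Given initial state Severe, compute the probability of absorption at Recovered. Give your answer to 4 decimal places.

0.3661

Let h(s) be the probability of absorption at Recovered starting from transient state s. Then h(Recovered) = 1 and h(Mild) = 0. By first-step analysis:
h(Healthy) = 0.2·h(Healthy) + 0.45·0 + 0.2·h(Severe) + 0.15·h(Critical)
h(Severe) = 0.25·h(Healthy) + 0.2·0 + 0.2·1 + 0.1·h(Severe) + 0.25·h(Critical)
h(Critical) = 0.2·h(Healthy) + 0.25·0 + 0.2·1 + 0.25·h(Severe) + 0.1·h(Critical)
Solving: h(Healthy) = 0.1589, h(Severe) = 0.3661, h(Critical) = 0.3592.
Starting from Severe, the probability is 0.3661.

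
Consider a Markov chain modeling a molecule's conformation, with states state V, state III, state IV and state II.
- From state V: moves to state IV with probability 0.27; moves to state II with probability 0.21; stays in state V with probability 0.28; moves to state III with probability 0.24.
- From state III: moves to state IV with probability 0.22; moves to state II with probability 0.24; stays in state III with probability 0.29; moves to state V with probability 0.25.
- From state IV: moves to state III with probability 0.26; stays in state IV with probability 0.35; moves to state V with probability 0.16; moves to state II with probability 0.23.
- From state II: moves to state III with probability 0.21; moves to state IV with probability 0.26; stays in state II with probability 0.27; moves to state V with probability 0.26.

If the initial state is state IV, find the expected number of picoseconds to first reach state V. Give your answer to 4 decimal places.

Let t(s) be the expected number of picoseconds to first reach state V from state s, with t(state V) = 0. Conditioning on the first picosecond:
t(state III) = 1 + 0.29·t(state III) + 0.22·t(state IV) + 0.24·t(state II)
t(state IV) = 1 + 0.26·t(state III) + 0.35·t(state IV) + 0.23·t(state II)
t(state II) = 1 + 0.21·t(state III) + 0.26·t(state IV) + 0.27·t(state II)
Solving: t(state III) = 4.3730, t(state IV) = 4.8257, t(state II) = 4.3466.
Expected picoseconds from state IV to state V: 4.8257.

4.8257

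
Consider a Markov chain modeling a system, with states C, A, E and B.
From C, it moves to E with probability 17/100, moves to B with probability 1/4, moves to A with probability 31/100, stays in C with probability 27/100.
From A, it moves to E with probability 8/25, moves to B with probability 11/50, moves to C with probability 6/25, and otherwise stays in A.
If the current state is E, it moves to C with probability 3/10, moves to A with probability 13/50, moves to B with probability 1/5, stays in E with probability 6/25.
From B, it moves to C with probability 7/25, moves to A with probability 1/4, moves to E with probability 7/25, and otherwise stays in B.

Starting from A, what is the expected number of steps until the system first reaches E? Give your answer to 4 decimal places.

3.6673

Let t(s) be the expected number of steps to first reach E from state s, with t(E) = 0. Conditioning on the first step:
t(C) = 1 + 0.27·t(C) + 0.31·t(A) + 0.25·t(B)
t(A) = 1 + 0.24·t(C) + 0.22·t(A) + 0.22·t(B)
t(B) = 1 + 0.28·t(C) + 0.25·t(A) + 0.19·t(B)
Solving: t(C) = 4.2396, t(A) = 3.6673, t(B) = 3.8320.
Expected steps from A to E: 3.6673.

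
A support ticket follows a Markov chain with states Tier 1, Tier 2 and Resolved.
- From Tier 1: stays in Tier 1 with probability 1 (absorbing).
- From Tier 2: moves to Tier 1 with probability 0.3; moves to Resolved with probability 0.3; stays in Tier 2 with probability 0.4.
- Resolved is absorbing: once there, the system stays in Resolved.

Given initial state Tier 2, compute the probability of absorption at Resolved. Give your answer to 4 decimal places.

0.5000

Let h(s) be the probability of absorption at Resolved starting from transient state s. Then h(Resolved) = 1 and h(Tier 1) = 0. By first-step analysis:
h(Tier 2) = 0.3·0 + 0.4·h(Tier 2) + 0.3·1
Solving: h(Tier 2) = 0.5000.
Starting from Tier 2, the probability is 0.5000.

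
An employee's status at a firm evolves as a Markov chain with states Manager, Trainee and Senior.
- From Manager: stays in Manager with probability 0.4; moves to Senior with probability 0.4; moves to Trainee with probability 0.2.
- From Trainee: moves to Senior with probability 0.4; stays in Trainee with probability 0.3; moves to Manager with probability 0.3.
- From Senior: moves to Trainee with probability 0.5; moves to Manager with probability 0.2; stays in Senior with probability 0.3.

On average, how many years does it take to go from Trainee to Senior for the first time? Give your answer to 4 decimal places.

Let t(s) be the expected number of years to first reach Senior from state s, with t(Senior) = 0. Conditioning on the first year:
t(Manager) = 1 + 0.4·t(Manager) + 0.2·t(Trainee)
t(Trainee) = 1 + 0.3·t(Manager) + 0.3·t(Trainee)
Solving: t(Manager) = 2.5000, t(Trainee) = 2.5000.
Expected years from Trainee to Senior: 2.5000.

2.5000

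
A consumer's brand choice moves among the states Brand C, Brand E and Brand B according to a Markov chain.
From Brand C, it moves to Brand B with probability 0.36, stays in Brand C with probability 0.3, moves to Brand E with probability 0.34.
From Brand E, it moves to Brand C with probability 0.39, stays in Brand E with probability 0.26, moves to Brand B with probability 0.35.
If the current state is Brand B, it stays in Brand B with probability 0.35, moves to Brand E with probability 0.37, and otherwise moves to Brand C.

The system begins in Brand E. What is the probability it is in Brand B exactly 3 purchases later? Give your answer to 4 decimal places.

Propagate the distribution vector 3 purchases from Brand E.
After 0 purchases: (0.0000, 1.0000, 0.0000)
After 1 purchase: (0.3900, 0.2600, 0.3500)
After 2 purchases: (0.3164, 0.3297, 0.3539)
After 3 purchases: (0.3226, 0.3242, 0.3532)
P(in Brand B after 3 purchases) = 0.3532

0.3532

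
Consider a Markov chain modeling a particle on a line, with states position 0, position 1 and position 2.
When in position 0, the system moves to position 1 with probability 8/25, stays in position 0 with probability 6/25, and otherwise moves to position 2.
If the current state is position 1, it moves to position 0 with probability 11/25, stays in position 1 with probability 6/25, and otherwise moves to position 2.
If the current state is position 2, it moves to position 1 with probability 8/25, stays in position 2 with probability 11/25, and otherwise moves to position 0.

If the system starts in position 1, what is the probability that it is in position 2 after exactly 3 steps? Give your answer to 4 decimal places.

0.4039

Propagate the distribution vector 3 steps from position 1.
After 0 steps: (0.0000, 1.0000, 0.0000)
After 1 step: (0.4400, 0.2400, 0.3200)
After 2 steps: (0.2880, 0.3008, 0.4112)
After 3 steps: (0.3002, 0.2959, 0.4039)
P(in position 2 after 3 steps) = 0.4039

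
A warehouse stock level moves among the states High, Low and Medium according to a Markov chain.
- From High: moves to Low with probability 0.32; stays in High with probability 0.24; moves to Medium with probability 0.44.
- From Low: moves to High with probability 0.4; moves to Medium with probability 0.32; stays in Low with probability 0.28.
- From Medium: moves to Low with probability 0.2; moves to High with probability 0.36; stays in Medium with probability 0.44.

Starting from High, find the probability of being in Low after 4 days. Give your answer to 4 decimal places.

Propagate the distribution vector 4 days from High.
After 0 days: (1.0000, 0.0000, 0.0000)
After 1 day: (0.2400, 0.3200, 0.4400)
After 2 days: (0.3440, 0.2544, 0.4016)
After 3 days: (0.3289, 0.2616, 0.4095)
After 4 days: (0.3310, 0.2604, 0.4086)
P(in Low after 4 days) = 0.2604

0.2604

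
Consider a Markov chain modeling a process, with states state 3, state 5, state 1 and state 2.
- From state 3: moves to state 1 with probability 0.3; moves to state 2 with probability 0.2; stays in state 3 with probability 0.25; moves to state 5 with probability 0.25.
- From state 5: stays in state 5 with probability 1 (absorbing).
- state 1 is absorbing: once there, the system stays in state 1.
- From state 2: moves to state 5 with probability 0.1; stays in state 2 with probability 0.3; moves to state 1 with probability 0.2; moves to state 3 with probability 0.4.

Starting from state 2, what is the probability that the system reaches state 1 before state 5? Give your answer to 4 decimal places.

0.6067

Let h(s) be the probability of absorption at state 1 starting from transient state s. Then h(state 1) = 1 and h(state 5) = 0. By first-step analysis:
h(state 3) = 0.25·h(state 3) + 0.25·0 + 0.3·1 + 0.2·h(state 2)
h(state 2) = 0.4·h(state 3) + 0.1·0 + 0.2·1 + 0.3·h(state 2)
Solving: h(state 3) = 0.5618, h(state 2) = 0.6067.
Starting from state 2, the probability is 0.6067.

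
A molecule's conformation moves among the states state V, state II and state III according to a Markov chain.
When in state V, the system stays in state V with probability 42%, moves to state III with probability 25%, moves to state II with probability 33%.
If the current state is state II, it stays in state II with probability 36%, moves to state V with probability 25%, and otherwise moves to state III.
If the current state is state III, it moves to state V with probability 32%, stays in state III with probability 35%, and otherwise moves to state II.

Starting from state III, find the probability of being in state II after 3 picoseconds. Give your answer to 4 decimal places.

Propagate the distribution vector 3 picoseconds from state III.
After 0 picoseconds: (0.0000, 0.0000, 1.0000)
After 1 picosecond: (0.3200, 0.3300, 0.3500)
After 2 picoseconds: (0.3289, 0.3399, 0.3312)
After 3 picoseconds: (0.3291, 0.3402, 0.3307)
P(in state II after 3 picoseconds) = 0.3402

0.3402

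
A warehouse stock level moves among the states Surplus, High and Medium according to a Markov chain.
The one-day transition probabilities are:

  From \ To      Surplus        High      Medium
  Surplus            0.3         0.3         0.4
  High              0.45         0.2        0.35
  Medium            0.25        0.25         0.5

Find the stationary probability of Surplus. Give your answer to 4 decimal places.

0.3165

Let the stationary distribution be π with π = πP and π_1 + π_2 + π_3 = 1.
π_1 = 0.3·π_1 + 0.45·π_2 + 0.25·π_3
π_2 = 0.3·π_1 + 0.2·π_2 + 0.25·π_3
Solving with the normalization constraint gives π = (0.3165, 0.2532, 0.4304).
So the stationary probability of Surplus is 0.3165.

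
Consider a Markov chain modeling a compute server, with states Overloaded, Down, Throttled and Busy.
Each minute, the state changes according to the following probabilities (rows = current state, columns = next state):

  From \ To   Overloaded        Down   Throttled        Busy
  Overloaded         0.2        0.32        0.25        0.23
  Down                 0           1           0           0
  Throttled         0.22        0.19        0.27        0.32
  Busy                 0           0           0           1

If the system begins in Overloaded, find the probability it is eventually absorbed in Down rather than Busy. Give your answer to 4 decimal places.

Let h(s) be the probability of absorption at Down starting from transient state s. Then h(Down) = 1 and h(Busy) = 0. By first-step analysis:
h(Overloaded) = 0.2·h(Overloaded) + 0.32·1 + 0.25·h(Throttled) + 0.23·0
h(Throttled) = 0.22·h(Overloaded) + 0.19·1 + 0.27·h(Throttled) + 0.32·0
Solving: h(Overloaded) = 0.5314, h(Throttled) = 0.4204.
Starting from Overloaded, the probability is 0.5314.

0.5314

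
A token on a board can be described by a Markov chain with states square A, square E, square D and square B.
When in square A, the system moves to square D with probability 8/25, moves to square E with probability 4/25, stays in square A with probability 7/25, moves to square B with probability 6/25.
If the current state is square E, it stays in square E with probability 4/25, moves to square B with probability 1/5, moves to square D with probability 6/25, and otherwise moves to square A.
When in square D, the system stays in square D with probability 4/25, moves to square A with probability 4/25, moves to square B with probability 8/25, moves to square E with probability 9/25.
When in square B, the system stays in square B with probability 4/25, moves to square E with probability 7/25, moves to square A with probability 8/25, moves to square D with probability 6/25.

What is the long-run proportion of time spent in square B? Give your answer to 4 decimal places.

0.2315

Let the stationary distribution be π with π = πP and π_1 + π_2 + π_3 + π_4 = 1.
π_1 = 0.28·π_1 + 0.4·π_2 + 0.16·π_3 + 0.32·π_4
π_2 = 0.16·π_1 + 0.16·π_2 + 0.36·π_3 + 0.28·π_4
π_3 = 0.32·π_1 + 0.24·π_2 + 0.16·π_3 + 0.24·π_4
Solving with the normalization constraint gives π = (0.2884, 0.2365, 0.2436, 0.2315).
So the stationary probability of square B is 0.2315.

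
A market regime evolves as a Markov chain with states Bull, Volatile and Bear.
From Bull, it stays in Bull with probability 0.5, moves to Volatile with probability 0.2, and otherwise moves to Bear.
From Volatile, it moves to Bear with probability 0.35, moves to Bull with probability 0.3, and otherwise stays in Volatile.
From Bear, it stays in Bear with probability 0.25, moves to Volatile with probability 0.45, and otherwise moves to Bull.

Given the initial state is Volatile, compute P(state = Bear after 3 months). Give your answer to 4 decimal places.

0.3020

Propagate the distribution vector 3 months from Volatile.
After 0 months: (0.0000, 1.0000, 0.0000)
After 1 month: (0.3000, 0.3500, 0.3500)
After 2 months: (0.3600, 0.3400, 0.3000)
After 3 months: (0.3720, 0.3260, 0.3020)
P(in Bear after 3 months) = 0.3020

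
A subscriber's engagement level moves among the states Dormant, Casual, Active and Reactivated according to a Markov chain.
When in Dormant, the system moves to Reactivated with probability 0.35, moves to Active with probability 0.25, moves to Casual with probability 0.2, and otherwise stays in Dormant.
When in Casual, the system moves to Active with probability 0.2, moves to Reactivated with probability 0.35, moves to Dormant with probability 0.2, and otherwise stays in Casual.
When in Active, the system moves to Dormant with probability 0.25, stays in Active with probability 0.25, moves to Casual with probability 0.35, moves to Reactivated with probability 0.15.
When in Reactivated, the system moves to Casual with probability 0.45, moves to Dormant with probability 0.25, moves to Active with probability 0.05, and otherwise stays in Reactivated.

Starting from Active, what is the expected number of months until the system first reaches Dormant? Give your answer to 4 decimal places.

Let t(s) be the expected number of months to first reach Dormant from state s, with t(Dormant) = 0. Conditioning on the first month:
t(Casual) = 1 + 0.25·t(Casual) + 0.2·t(Active) + 0.35·t(Reactivated)
t(Active) = 1 + 0.35·t(Casual) + 0.25·t(Active) + 0.15·t(Reactivated)
t(Reactivated) = 1 + 0.45·t(Casual) + 0.05·t(Active) + 0.25·t(Reactivated)
Solving: t(Casual) = 4.4912, t(Active) = 4.2920, t(Reactivated) = 4.3142.
Expected months from Active to Dormant: 4.2920.

4.2920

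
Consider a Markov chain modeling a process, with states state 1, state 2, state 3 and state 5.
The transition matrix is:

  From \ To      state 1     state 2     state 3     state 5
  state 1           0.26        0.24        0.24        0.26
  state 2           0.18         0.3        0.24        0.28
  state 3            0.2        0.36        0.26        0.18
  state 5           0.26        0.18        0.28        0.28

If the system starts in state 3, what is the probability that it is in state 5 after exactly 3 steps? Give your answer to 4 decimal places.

0.2504

Propagate the distribution vector 3 steps from state 3.
After 0 steps: (0.0000, 0.0000, 1.0000, 0.0000)
After 1 step: (0.2000, 0.3600, 0.2600, 0.1800)
After 2 steps: (0.2156, 0.2820, 0.2524, 0.2500)
After 3 steps: (0.2223, 0.2722, 0.2550, 0.2504)
P(in state 5 after 3 steps) = 0.2504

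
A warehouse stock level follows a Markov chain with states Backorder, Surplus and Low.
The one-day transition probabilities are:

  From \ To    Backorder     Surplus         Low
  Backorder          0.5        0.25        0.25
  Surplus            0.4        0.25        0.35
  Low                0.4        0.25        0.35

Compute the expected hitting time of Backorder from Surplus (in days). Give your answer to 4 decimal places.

Let t(s) be the expected number of days to first reach Backorder from state s, with t(Backorder) = 0. Conditioning on the first day:
t(Surplus) = 1 + 0.25·t(Surplus) + 0.35·t(Low)
t(Low) = 1 + 0.25·t(Surplus) + 0.35·t(Low)
Solving: t(Surplus) = 2.5000, t(Low) = 2.5000.
Expected days from Surplus to Backorder: 2.5000.

2.5000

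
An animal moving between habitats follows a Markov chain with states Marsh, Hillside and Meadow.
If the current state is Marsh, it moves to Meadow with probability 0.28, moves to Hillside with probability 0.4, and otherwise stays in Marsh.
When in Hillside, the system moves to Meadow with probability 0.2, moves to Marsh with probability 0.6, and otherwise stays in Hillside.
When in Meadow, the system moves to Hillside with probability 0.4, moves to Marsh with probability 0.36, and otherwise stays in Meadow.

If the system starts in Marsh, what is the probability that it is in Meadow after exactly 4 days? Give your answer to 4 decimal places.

0.2433

Propagate the distribution vector 4 days from Marsh.
After 0 days: (1.0000, 0.0000, 0.0000)
After 1 day: (0.3200, 0.4000, 0.2800)
After 2 days: (0.4432, 0.3200, 0.2368)
After 3 days: (0.4191, 0.3360, 0.2449)
After 4 days: (0.4239, 0.3328, 0.2433)
P(in Meadow after 4 days) = 0.2433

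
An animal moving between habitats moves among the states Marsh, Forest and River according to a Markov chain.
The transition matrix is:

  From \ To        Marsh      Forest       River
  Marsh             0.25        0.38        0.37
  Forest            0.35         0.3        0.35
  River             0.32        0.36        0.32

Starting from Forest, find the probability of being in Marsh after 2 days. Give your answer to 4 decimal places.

0.3045

Sum over the intermediate state after 1 day:
P = P(Forest→Marsh)·P(Marsh→Marsh) + P(Forest→Forest)·P(Forest→Marsh) + P(Forest→River)·P(River→Marsh)
  = 0.35×0.25 + 0.3×0.35 + 0.35×0.32
  = 0.0875 + 0.1050 + 0.1120 = 0.3045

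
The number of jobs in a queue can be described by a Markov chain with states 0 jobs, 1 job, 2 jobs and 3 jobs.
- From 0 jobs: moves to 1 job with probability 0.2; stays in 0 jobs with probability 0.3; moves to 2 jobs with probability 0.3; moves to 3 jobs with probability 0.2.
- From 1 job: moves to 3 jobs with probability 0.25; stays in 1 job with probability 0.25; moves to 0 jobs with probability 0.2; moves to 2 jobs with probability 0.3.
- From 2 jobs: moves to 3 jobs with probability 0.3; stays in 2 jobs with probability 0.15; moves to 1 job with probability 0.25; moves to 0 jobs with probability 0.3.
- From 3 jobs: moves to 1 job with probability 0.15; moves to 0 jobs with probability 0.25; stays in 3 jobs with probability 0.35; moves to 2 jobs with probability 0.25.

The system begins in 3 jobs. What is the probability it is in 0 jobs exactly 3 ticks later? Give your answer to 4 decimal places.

Propagate the distribution vector 3 ticks from 3 jobs.
After 0 ticks: (0.0000, 0.0000, 0.0000, 1.0000)
After 1 tick: (0.2500, 0.1500, 0.2500, 0.3500)
After 2 ticks: (0.2675, 0.2025, 0.2450, 0.2850)
After 3 ticks: (0.2655, 0.2081, 0.2490, 0.2774)
P(in 0 jobs after 3 ticks) = 0.2655

0.2655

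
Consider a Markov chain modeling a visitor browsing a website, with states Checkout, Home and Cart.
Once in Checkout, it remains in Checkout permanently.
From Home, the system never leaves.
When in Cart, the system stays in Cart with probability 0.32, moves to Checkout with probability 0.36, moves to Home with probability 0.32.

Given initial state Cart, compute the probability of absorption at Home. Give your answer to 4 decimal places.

Let h(s) be the probability of absorption at Home starting from transient state s. Then h(Home) = 1 and h(Checkout) = 0. By first-step analysis:
h(Cart) = 0.36·0 + 0.32·1 + 0.32·h(Cart)
Solving: h(Cart) = 0.4706.
Starting from Cart, the probability is 0.4706.

0.4706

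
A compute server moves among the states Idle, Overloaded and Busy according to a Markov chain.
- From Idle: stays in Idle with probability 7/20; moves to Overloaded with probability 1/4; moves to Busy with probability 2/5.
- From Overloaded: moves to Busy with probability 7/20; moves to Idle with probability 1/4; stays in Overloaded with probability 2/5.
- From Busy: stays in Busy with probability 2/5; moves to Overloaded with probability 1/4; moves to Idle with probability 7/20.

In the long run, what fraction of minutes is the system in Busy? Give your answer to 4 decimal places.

0.3853

Let the stationary distribution be π with π = πP and π_1 + π_2 + π_3 = 1.
π_1 = 0.35·π_1 + 0.25·π_2 + 0.35·π_3
π_2 = 0.25·π_1 + 0.4·π_2 + 0.25·π_3
Solving with the normalization constraint gives π = (0.3206, 0.2941, 0.3853).
So the stationary probability of Busy is 0.3853.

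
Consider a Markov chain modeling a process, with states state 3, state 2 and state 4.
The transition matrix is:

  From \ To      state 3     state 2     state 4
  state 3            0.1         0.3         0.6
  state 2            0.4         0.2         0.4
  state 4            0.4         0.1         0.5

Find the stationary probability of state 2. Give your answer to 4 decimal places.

Let the stationary distribution be π with π = πP and π_1 + π_2 + π_3 = 1.
π_1 = 0.1·π_1 + 0.4·π_2 + 0.4·π_3
π_2 = 0.3·π_1 + 0.2·π_2 + 0.1·π_3
Solving with the normalization constraint gives π = (0.3077, 0.1795, 0.5128).
So the stationary probability of state 2 is 0.1795.

0.1795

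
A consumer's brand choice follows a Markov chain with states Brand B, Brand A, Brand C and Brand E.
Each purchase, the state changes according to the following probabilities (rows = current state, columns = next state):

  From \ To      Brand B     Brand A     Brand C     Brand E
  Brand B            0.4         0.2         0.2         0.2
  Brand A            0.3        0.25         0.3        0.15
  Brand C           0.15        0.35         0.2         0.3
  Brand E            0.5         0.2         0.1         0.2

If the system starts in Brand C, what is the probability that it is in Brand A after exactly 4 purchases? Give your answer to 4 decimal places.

0.2428

Propagate the distribution vector 4 purchases from Brand C.
After 0 purchases: (0.0000, 0.0000, 1.0000, 0.0000)
After 1 purchase: (0.1500, 0.3500, 0.2000, 0.3000)
After 2 purchases: (0.3450, 0.2475, 0.2050, 0.2025)
After 3 purchases: (0.3443, 0.2431, 0.2045, 0.2081)
After 4 purchases: (0.3454, 0.2428, 0.2035, 0.2083)
P(in Brand A after 4 purchases) = 0.2428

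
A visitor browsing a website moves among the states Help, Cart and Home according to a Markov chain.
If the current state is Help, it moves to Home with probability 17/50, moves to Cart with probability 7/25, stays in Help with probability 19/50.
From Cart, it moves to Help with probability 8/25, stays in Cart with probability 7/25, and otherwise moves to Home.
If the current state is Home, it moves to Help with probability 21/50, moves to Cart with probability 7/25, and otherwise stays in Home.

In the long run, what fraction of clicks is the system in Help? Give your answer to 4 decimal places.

0.3769

Let the stationary distribution be π with π = πP and π_1 + π_2 + π_3 = 1.
π_1 = 0.38·π_1 + 0.32·π_2 + 0.42·π_3
π_2 = 0.28·π_1 + 0.28·π_2 + 0.28·π_3
Solving with the normalization constraint gives π = (0.3769, 0.2800, 0.3431).
So the stationary probability of Help is 0.3769.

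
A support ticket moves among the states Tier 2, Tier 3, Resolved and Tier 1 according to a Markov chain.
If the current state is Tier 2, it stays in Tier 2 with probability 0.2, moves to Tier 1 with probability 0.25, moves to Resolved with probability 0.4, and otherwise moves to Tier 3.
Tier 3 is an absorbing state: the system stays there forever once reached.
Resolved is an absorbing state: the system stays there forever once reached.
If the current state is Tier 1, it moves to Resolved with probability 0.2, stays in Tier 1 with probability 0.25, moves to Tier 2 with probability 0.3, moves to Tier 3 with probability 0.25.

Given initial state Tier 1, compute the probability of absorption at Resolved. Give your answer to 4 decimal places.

0.5333

Let h(s) be the probability of absorption at Resolved starting from transient state s. Then h(Resolved) = 1 and h(Tier 3) = 0. By first-step analysis:
h(Tier 2) = 0.2·h(Tier 2) + 0.15·0 + 0.4·1 + 0.25·h(Tier 1)
h(Tier 1) = 0.3·h(Tier 2) + 0.25·0 + 0.2·1 + 0.25·h(Tier 1)
Solving: h(Tier 2) = 0.6667, h(Tier 1) = 0.5333.
Starting from Tier 1, the probability is 0.5333.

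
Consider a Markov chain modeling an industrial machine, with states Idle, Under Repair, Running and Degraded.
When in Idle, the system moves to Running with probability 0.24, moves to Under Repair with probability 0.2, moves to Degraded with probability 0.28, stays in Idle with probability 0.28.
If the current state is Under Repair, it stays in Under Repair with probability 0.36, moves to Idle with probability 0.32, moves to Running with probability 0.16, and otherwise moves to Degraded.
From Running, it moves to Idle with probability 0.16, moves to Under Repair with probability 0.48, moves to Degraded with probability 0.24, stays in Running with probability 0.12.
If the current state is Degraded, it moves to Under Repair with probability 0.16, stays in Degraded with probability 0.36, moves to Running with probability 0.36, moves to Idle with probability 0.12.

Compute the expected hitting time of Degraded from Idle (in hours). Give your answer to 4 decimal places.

Let t(s) be the expected number of hours to first reach Degraded from state s, with t(Degraded) = 0. Conditioning on the first hour:
t(Idle) = 1 + 0.28·t(Idle) + 0.2·t(Under Repair) + 0.24·t(Running)
t(Under Repair) = 1 + 0.32·t(Idle) + 0.36·t(Under Repair) + 0.16·t(Running)
t(Running) = 1 + 0.16·t(Idle) + 0.48·t(Under Repair) + 0.12·t(Running)
Solving: t(Idle) = 4.2370, t(Under Repair) = 4.8142, t(Running) = 4.5327.
Expected hours from Idle to Degraded: 4.2370.

4.2370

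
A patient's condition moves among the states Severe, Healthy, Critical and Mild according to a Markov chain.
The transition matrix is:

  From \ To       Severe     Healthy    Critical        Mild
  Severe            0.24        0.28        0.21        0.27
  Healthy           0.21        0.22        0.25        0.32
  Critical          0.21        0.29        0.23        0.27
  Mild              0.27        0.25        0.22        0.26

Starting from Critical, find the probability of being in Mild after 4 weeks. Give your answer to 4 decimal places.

Propagate the distribution vector 4 weeks from Critical.
After 0 weeks: (0.0000, 0.0000, 1.0000, 0.0000)
After 1 week: (0.2100, 0.2900, 0.2300, 0.2700)
After 2 weeks: (0.2325, 0.2568, 0.2289, 0.2818)
After 3 weeks: (0.2339, 0.2584, 0.2277, 0.2800)
After 4 weeks: (0.2338, 0.2584, 0.2277, 0.2801)
P(in Mild after 4 weeks) = 0.2801

0.2801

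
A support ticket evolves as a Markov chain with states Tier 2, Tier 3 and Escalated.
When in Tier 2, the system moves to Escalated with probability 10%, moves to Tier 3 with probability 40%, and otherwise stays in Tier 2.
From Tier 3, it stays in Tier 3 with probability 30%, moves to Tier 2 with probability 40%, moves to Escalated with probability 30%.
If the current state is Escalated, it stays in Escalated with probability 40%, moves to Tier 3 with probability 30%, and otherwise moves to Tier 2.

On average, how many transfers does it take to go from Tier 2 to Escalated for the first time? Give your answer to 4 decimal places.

5.7895

Let t(s) be the expected number of transfers to first reach Escalated from state s, with t(Escalated) = 0. Conditioning on the first transfer:
t(Tier 2) = 1 + 0.5·t(Tier 2) + 0.4·t(Tier 3)
t(Tier 3) = 1 + 0.4·t(Tier 2) + 0.3·t(Tier 3)
Solving: t(Tier 2) = 5.7895, t(Tier 3) = 4.7368.
Expected transfers from Tier 2 to Escalated: 5.7895.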